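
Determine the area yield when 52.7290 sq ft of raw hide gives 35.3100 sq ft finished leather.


Formula: Yield = finished / raw * 100
Substituting: Yield = 35.3100 / 52.7290 * 100
Result: 66.9650 %


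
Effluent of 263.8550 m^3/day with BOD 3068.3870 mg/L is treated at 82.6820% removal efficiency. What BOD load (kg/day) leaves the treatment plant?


Load_in = volume * conc / 1000 = 263.8550 * 3068.3870 / 1000 = 809.6093 kg/day
Removed = Load_in * eff / 100 = 809.6093 * 82.6820 / 100 = 669.4011 kg/day
Load_out = Load_in - Removed = 809.6093 - 669.4011 = 140.2081 kg/day


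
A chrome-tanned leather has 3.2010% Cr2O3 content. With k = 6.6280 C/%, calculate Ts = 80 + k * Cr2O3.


Formula: Ts = 80 + k * Cr2O3
Substituting: Ts = 80 + 6.6280 * 3.2010
Result: 101.2162 C


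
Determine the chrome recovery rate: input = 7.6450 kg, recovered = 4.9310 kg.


Formula: Recovery = recovered / input * 100
Substituting: Recovery = 4.9310 / 7.6450 * 100
Result: 64.4997 %


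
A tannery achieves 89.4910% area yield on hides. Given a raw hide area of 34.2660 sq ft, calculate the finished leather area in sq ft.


Formula: finished = raw * yield / 100
Substituting: finished = 34.2660 * 89.4910 / 100
Result: 30.6650 sq ft


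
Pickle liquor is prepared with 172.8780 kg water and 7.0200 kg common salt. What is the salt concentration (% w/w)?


Formula: Conc = salt / (water + salt) * 100
Substituting: Conc = 7.0200 / (172.8780 + 7.0200) * 100
Result: 3.9022 %


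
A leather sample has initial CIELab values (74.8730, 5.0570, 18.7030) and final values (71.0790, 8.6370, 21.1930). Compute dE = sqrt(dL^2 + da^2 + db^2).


dL = -3.7940, da = 3.5800, db = 2.4900
dE = sqrt((-3.7940)^2 + 3.5800^2 + 2.4900^2) = 5.7802


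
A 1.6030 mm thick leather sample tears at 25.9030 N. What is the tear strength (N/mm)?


Formula: Tear strength = force / thickness
Substituting: Tear strength = 25.9030 / 1.6030
Result: 16.1591 N/mm


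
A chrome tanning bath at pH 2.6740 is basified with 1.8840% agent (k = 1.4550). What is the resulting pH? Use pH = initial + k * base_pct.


Formula: pH_final = pH_initial + k * base_pct
Substituting: pH_final = 2.6740 + 1.4550 * 1.8840
Result: 5.4152


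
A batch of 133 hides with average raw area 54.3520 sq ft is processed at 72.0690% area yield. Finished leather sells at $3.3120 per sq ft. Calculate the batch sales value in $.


Raw_total = N * avg_area = 133 * 54.3520 = 7228.8160 sq ft
Finished = Raw_total * yield / 100 = 7228.8160 * 72.0690 / 100 = 5209.7354 sq ft
Value = Finished * price = 5209.7354 * 3.3120 = 17254.6437 $


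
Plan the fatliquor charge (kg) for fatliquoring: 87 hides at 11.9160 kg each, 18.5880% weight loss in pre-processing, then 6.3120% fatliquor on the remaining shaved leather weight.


Total_raw = N * avg_wt = 87 * 11.9160 = 1036.6920 kg
Substrate = Total_raw * (1 - loss/100) = 1036.6920 * (1 - 18.5880/100) = 843.9917 kg
Fat = Substrate * pct / 100 = 843.9917 * 6.3120 / 100 = 53.2728 kg


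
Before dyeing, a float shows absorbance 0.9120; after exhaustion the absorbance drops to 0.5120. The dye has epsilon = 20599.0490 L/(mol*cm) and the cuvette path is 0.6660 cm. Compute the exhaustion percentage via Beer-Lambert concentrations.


c_initial = A_i / (epsilon * l) = 0.9120 / (20599.0490 * 0.6660) = 6.6477e-05 mol/L
c_final = A_f / (epsilon * l) = 0.5120 / (20599.0490 * 0.6660) = 3.7321e-05 mol/L
Exhaustion = (c_initial - c_final) / c_initial * 100 = (6.6477e-05 - 3.7321e-05) / 6.6477e-05 * 100 = 43.8596 %


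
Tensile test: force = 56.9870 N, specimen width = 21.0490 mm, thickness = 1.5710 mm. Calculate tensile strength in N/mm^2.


Formula: TS = force / (width * thickness)
Substituting: TS = 56.9870 / (21.0490 * 1.5710)
Result: 1.7233 N/mm^2


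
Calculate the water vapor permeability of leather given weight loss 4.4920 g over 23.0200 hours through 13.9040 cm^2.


Formula: WVP = loss / (area * time)
Substituting: WVP = 4.4920 / (13.9040 * 23.0200)
Result: 0.0140344 g/(cm^2*hr)


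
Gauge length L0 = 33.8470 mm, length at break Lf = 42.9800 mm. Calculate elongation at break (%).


Formula: Elongation = (Lf - L0) / L0 * 100
Substituting: Elongation = (42.9800 - 33.8470) / 33.8470 * 100
Result: 26.9832 %


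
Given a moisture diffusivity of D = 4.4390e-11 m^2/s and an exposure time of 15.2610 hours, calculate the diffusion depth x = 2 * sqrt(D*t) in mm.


t = 15.2610 hr * 3600 = 54939.6000 s
D * t = 4.4390e-11 * 54939.6000 = 2.4388e-06
x = 2 * sqrt(D*t) = 2 * sqrt(2.4388e-06) = 0.00312331 m = 3.1233 mm


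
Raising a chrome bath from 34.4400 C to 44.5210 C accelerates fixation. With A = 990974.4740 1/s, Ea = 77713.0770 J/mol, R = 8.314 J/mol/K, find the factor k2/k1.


T1 = 34.4400 + 273.15 = 307.5900 K; T2 = 44.5210 + 273.15 = 317.6710 K
k1 = A * exp(-Ea/(R*T1)) = 990974.4740 * exp(-77713.0770/(8.314*307.5900)) = 6.2867e-08 1/s
k2 = A * exp(-Ea/(R*T2)) = 990974.4740 * exp(-77713.0770/(8.314*317.6710)) = 1.6491e-07 1/s
k2/k1 = 1.6491e-07 / 6.2867e-08 = 2.6231


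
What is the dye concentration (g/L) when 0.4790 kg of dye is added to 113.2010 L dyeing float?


Formula: Conc = dye_mass(kg) / volume(L) * 1000
Substituting: Conc = 0.4790 / 113.2010 * 1000
Result: 4.2314 g/L


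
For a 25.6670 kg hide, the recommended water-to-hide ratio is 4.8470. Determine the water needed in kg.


Formula: Water = hide_weight * ratio
Substituting: Water = 25.6670 * 4.8470
Result: 124.4079 kg


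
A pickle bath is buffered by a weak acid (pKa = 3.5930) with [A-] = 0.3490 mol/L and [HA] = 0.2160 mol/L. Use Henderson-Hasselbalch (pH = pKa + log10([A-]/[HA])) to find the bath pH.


ratio = [A-] / [HA] = 0.3490 / 0.2160 = 1.6157
log10(ratio) = 0.2084
pH = pKa + log10(ratio) = 3.5930 + 0.2084 = 3.8014


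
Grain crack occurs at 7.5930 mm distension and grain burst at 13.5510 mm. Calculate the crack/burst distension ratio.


Formula: Ratio = crack / burst
Substituting: Ratio = 7.5930 / 13.5510
Result: 0.5603


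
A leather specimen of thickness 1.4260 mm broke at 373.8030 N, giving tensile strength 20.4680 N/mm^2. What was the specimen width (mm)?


Formula: w = F / (TS * t)
Substituting: w = 373.8030 / (20.4680 * 1.4260)
Result: 12.8070 mm


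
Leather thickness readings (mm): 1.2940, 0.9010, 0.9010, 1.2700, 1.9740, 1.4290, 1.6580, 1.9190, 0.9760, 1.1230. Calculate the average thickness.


Formula: Average = sum / n
Substituting: Average = 13.4450 / 10
Result: 1.3445 mm


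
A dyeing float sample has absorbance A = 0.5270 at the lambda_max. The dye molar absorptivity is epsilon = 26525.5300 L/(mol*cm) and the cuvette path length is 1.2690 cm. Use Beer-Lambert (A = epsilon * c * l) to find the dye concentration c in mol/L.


Formula: c = A / (epsilon * l)
Substituting: c = 0.5270 / (26525.5300 * 1.2690)
Result: 1.5656e-05 mol/L


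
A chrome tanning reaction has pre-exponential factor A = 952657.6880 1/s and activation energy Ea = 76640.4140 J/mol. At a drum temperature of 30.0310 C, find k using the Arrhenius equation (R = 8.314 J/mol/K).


T_K = T_C + 273.15 = 30.0310 + 273.15 = 303.1810 K
exponent = -Ea / (R * T_K) = -76640.4140 / (8.314 * 303.1810) = -30.4051
k = A * exp(exponent) = 952657.6880 * exp(-30.4051) = 5.9455e-08 1/s


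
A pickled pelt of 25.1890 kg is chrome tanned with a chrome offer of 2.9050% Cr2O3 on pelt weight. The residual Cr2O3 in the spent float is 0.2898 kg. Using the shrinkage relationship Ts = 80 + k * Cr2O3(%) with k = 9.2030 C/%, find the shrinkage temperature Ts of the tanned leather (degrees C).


Offered = pelt * offer_pct / 100 = 25.1890 * 2.9050 / 100 = 0.7317 kg
Uptake = offered - residual = 0.7317 - 0.2898 = 0.4419 kg
Cr2O3% on pelt = uptake / pelt * 100 = 0.4419 / 25.1890 * 100 = 1.7545 %
Ts = 80 + k * Cr2O3% = 80 + 9.2030 * 1.7545 = 96.1466 C


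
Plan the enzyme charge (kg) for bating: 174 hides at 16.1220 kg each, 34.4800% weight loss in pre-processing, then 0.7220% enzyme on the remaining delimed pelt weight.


Total_raw = N * avg_wt = 174 * 16.1220 = 2805.2280 kg
Substrate = Total_raw * (1 - loss/100) = 2805.2280 * (1 - 34.4800/100) = 1837.9854 kg
Enzyme = Substrate * pct / 100 = 1837.9854 * 0.7220 / 100 = 13.2703 kg


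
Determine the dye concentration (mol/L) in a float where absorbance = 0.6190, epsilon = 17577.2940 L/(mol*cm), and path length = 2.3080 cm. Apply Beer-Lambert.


Formula: c = A / (epsilon * l)
Substituting: c = 0.6190 / (17577.2940 * 2.3080)
Result: 1.5258e-05 mol/L


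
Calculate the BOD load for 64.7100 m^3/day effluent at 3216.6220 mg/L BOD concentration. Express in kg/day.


Formula: BOD_load = volume * conc / 1000
Substituting: BOD_load = 64.7100 * 3216.6220 / 1000
Result: 208.1476 kg/day


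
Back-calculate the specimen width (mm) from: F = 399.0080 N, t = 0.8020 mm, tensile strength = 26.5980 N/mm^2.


Formula: w = F / (TS * t)
Substituting: w = 399.0080 / (26.5980 * 0.8020)
Result: 18.7050 mm


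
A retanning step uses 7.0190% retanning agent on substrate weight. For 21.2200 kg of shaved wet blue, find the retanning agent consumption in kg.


Formula: Retan = substrate * pct / 100
Substituting: Retan = 21.2200 * 7.0190 / 100
Result: 1.4894 kg


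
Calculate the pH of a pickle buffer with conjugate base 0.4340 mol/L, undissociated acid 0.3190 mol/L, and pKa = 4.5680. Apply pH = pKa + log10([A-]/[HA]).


ratio = [A-] / [HA] = 0.4340 / 0.3190 = 1.3605
log10(ratio) = 0.1337
pH = pKa + log10(ratio) = 4.5680 + 0.1337 = 4.7017


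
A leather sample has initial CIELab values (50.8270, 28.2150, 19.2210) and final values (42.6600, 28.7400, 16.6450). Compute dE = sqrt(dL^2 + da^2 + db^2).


dL = -8.1670, da = 0.5250, db = -2.5760
dE = sqrt((-8.1670)^2 + 0.5250^2 + (-2.5760)^2) = 8.5797


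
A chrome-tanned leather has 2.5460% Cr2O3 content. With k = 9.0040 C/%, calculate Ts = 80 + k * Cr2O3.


Formula: Ts = 80 + k * Cr2O3
Substituting: Ts = 80 + 9.0040 * 2.5460
Result: 102.9242 C


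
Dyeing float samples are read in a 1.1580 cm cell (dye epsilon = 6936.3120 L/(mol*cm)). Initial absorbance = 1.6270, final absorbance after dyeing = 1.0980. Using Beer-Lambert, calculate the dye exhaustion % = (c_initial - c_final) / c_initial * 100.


c_initial = A_i / (epsilon * l) = 1.6270 / (6936.3120 * 1.1580) = 2.0256e-04 mol/L
c_final = A_f / (epsilon * l) = 1.0980 / (6936.3120 * 1.1580) = 1.3670e-04 mol/L
Exhaustion = (c_initial - c_final) / c_initial * 100 = (2.0256e-04 - 1.3670e-04) / 2.0256e-04 * 100 = 32.5138 %


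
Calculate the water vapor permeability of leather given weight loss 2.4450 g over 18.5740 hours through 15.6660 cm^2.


Formula: WVP = loss / (area * time)
Substituting: WVP = 2.4450 / (15.6660 * 18.5740)
Result: 0.00840263 g/(cm^2*hr)


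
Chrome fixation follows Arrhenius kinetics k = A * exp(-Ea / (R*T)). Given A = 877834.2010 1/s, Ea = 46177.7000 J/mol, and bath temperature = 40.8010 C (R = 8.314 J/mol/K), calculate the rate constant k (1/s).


T_K = T_C + 273.15 = 40.8010 + 273.15 = 313.9510 K
exponent = -Ea / (R * T_K) = -46177.7000 / (8.314 * 313.9510) = -17.6913
k = A * exp(exponent) = 877834.2010 * exp(-17.6913) = 0.018204 1/s


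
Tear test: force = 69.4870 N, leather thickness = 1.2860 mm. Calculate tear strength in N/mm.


Formula: Tear strength = force / thickness
Substituting: Tear strength = 69.4870 / 1.2860
Result: 54.0334 N/mm


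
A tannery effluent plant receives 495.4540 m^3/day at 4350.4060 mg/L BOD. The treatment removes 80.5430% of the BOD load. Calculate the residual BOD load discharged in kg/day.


Load_in = volume * conc / 1000 = 495.4540 * 4350.4060 / 1000 = 2155.4261 kg/day
Removed = Load_in * eff / 100 = 2155.4261 * 80.5430 / 100 = 1736.0448 kg/day
Load_out = Load_in - Removed = 2155.4261 - 1736.0448 = 419.3812 kg/day


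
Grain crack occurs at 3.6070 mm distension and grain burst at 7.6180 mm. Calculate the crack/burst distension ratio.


Formula: Ratio = crack / burst
Substituting: Ratio = 3.6070 / 7.6180
Result: 0.4735


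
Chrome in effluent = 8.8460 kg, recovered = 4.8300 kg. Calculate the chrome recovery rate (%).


Formula: Recovery = recovered / input * 100
Substituting: Recovery = 4.8300 / 8.8460 * 100
Result: 54.6009 %


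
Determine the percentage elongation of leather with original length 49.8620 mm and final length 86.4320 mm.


Formula: Elongation = (Lf - L0) / L0 * 100
Substituting: Elongation = (86.4320 - 49.8620) / 49.8620 * 100
Result: 73.3424 %


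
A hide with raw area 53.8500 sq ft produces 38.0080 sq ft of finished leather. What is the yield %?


Formula: Yield = finished / raw * 100
Substituting: Yield = 38.0080 / 53.8500 * 100
Result: 70.5812 %


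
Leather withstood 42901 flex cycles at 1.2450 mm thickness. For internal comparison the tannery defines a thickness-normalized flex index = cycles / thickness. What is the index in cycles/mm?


Formula: Index = cycles / thickness
Substituting: Index = 42901 / 1.2450
Result: 34458.6345 cycles/mm


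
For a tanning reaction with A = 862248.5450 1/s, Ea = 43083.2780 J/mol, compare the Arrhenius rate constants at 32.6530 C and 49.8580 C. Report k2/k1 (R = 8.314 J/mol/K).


T1 = 32.6530 + 273.15 = 305.8030 K; T2 = 49.8580 + 273.15 = 323.0080 K
k1 = A * exp(-Ea/(R*T1)) = 862248.5450 * exp(-43083.2780/(8.314*305.8030)) = 0.0376922 1/s
k2 = A * exp(-Ea/(R*T2)) = 862248.5450 * exp(-43083.2780/(8.314*323.0080)) = 0.0929498 1/s
k2/k1 = 0.0929498 / 0.0376922 = 2.4660


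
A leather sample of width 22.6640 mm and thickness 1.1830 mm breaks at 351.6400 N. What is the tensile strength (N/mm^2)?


Formula: TS = force / (width * thickness)
Substituting: TS = 351.6400 / (22.6640 * 1.1830)
Result: 13.1153 N/mm^2


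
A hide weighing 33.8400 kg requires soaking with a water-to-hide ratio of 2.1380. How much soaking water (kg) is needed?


Formula: Water = hide_weight * ratio
Substituting: Water = 33.8400 * 2.1380
Result: 72.3499 kg


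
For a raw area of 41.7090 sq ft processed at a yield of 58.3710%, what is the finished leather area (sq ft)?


Formula: finished = raw * yield / 100
Substituting: finished = 41.7090 * 58.3710 / 100
Result: 24.3460 sq ft


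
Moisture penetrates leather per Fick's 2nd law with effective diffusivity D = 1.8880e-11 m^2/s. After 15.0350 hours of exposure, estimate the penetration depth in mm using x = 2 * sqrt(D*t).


t = 15.0350 hr * 3600 = 54126.0000 s
D * t = 1.8880e-11 * 54126.0000 = 1.0219e-06
x = 2 * sqrt(D*t) = 2 * sqrt(1.0219e-06) = 0.00202178 m = 2.0218 mm


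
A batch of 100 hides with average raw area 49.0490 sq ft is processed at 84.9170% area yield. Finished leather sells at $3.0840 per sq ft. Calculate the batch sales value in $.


Raw_total = N * avg_area = 100 * 49.0490 = 4904.9000 sq ft
Finished = Raw_total * yield / 100 = 4904.9000 * 84.9170 / 100 = 4165.0939 sq ft
Value = Finished * price = 4165.0939 * 3.0840 = 12845.1497 $


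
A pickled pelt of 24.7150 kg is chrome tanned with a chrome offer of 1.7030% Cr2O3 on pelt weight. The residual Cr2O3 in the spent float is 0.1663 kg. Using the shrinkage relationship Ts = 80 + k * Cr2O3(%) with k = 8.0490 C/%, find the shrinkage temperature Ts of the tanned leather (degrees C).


Offered = pelt * offer_pct / 100 = 24.7150 * 1.7030 / 100 = 0.4209 kg
Uptake = offered - residual = 0.4209 - 0.1663 = 0.2546 kg
Cr2O3% on pelt = uptake / pelt * 100 = 0.2546 / 24.7150 * 100 = 1.0301 %
Ts = 80 + k * Cr2O3% = 80 + 8.0490 * 1.0301 = 88.2915 C


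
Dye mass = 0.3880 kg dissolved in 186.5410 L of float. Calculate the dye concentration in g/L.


Formula: Conc = dye_mass(kg) / volume(L) * 1000
Substituting: Conc = 0.3880 / 186.5410 * 1000
Result: 2.0800 g/L


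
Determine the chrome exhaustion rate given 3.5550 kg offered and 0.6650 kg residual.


Formula: Uptake = (offered - residual) / offered * 100
Substituting: Uptake = (3.5550 - 0.6650) / 3.5550 * 100
Result: 81.2940 %


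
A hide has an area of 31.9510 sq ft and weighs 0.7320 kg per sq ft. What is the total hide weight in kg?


Formula: Weight = area * weight_per_sqft
Substituting: Weight = 31.9510 * 0.7320
Result: 23.3881 kg


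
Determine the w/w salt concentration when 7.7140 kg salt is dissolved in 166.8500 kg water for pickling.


Formula: Conc = salt / (water + salt) * 100
Substituting: Conc = 7.7140 / (166.8500 + 7.7140) * 100
Result: 4.4190 %


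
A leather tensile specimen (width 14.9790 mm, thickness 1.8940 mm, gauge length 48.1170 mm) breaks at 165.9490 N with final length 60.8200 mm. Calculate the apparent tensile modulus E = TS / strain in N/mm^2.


TS = F / (w * t) = 165.9490 / (14.9790 * 1.8940) = 5.8494 N/mm^2
strain = (Lf - L0) / L0 = (60.8200 - 48.1170) / 48.1170 = 0.2640
E = TS / strain = 5.8494 / 0.2640 = 22.1566 N/mm^2


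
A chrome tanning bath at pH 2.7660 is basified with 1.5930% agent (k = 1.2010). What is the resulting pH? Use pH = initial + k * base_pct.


Formula: pH_final = pH_initial + k * base_pct
Substituting: pH_final = 2.7660 + 1.2010 * 1.5930
Result: 4.6792


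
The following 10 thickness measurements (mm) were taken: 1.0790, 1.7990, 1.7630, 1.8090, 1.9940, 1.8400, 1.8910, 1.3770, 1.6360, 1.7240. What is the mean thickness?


Formula: Average = sum / n
Substituting: Average = 16.9120 / 10
Result: 1.6912 mm


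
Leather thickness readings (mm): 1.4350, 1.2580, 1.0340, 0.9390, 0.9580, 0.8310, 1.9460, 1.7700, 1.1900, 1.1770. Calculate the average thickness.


Formula: Average = sum / n
Substituting: Average = 12.5380 / 10
Result: 1.2538 mm


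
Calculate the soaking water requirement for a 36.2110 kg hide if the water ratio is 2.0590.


Formula: Water = hide_weight * ratio
Substituting: Water = 36.2110 * 2.0590
Result: 74.5584 kg


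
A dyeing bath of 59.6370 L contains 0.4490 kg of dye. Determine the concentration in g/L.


Formula: Conc = dye_mass(kg) / volume(L) * 1000
Substituting: Conc = 0.4490 / 59.6370 * 1000
Result: 7.5289 g/L


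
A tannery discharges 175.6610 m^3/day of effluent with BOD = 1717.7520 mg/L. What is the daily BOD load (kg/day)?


Formula: BOD_load = volume * conc / 1000
Substituting: BOD_load = 175.6610 * 1717.7520 / 1000
Result: 301.7420 kg/day


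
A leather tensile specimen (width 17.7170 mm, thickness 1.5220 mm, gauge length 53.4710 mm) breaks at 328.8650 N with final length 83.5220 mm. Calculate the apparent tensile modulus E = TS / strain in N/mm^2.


TS = F / (w * t) = 328.8650 / (17.7170 * 1.5220) = 12.1959 N/mm^2
strain = (Lf - L0) / L0 = (83.5220 - 53.4710) / 53.4710 = 0.5620
E = TS / strain = 12.1959 / 0.5620 = 21.7006 N/mm^2


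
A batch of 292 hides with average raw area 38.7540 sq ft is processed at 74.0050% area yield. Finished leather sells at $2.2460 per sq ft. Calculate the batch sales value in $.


Raw_total = N * avg_area = 292 * 38.7540 = 11316.1680 sq ft
Finished = Raw_total * yield / 100 = 11316.1680 * 74.0050 / 100 = 8374.5301 sq ft
Value = Finished * price = 8374.5301 * 2.2460 = 18809.1947 $


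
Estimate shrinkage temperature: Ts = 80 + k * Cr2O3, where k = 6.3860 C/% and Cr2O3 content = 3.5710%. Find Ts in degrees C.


Formula: Ts = 80 + k * Cr2O3
Substituting: Ts = 80 + 6.3860 * 3.5710
Result: 102.8044 C


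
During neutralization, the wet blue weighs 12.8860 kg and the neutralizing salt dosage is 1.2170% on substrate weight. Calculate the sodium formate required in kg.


Formula: Neutralizer = substrate * pct / 100
Substituting: Neutralizer = 12.8860 * 1.2170 / 100
Result: 0.1568 kg


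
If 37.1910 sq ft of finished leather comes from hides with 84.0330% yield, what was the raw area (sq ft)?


Formula: raw = finished * 100 / yield
Substituting: raw = 37.1910 * 100 / 84.0330
Result: 44.2576 sq ft


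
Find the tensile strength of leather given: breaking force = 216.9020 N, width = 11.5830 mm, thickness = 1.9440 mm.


Formula: TS = force / (width * thickness)
Substituting: TS = 216.9020 / (11.5830 * 1.9440)
Result: 9.6327 N/mm^2


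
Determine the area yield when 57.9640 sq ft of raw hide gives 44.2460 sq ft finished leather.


Formula: Yield = finished / raw * 100
Substituting: Yield = 44.2460 / 57.9640 * 100
Result: 76.3336 %


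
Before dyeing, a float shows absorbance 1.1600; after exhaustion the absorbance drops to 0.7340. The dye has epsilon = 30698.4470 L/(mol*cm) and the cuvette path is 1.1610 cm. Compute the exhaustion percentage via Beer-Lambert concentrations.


c_initial = A_i / (epsilon * l) = 1.1600 / (30698.4470 * 1.1610) = 3.2547e-05 mol/L
c_final = A_f / (epsilon * l) = 0.7340 / (30698.4470 * 1.1610) = 2.0594e-05 mol/L
Exhaustion = (c_initial - c_final) / c_initial * 100 = (3.2547e-05 - 2.0594e-05) / 3.2547e-05 * 100 = 36.7241 %


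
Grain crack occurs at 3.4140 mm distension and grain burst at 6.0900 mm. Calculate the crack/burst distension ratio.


Formula: Ratio = crack / burst
Substituting: Ratio = 3.4140 / 6.0900
Result: 0.5606


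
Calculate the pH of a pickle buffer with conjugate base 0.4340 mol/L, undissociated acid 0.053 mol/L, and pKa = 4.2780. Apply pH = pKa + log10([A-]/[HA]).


ratio = [A-] / [HA] = 0.4340 / 0.053 = 8.1887
log10(ratio) = 0.9132
pH = pKa + log10(ratio) = 4.2780 + 0.9132 = 5.1912


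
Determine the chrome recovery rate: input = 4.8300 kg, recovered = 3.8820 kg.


Formula: Recovery = recovered / input * 100
Substituting: Recovery = 3.8820 / 4.8300 * 100
Result: 80.3727 %


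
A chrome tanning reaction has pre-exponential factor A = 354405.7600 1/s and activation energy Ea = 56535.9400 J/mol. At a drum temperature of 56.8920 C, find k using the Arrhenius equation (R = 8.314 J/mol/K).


T_K = T_C + 273.15 = 56.8920 + 273.15 = 330.0420 K
exponent = -Ea / (R * T_K) = -56535.9400 / (8.314 * 330.0420) = -20.6037
k = A * exp(exponent) = 354405.7600 * exp(-20.6037) = 3.9941e-04 1/s


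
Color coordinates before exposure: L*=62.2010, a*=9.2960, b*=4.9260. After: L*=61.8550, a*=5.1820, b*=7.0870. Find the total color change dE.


dL = -0.3460, da = -4.1140, db = 2.1610
dE = sqrt((-0.3460)^2 + (-4.1140)^2 + 2.1610^2) = 4.6599


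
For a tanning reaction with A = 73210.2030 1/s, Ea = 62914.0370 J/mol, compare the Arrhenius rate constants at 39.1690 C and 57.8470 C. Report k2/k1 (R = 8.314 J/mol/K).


T1 = 39.1690 + 273.15 = 312.3190 K; T2 = 57.8470 + 273.15 = 330.9970 K
k1 = A * exp(-Ea/(R*T1)) = 73210.2030 * exp(-62914.0370/(8.314*312.3190)) = 2.1977e-06 1/s
k2 = A * exp(-Ea/(R*T2)) = 73210.2030 * exp(-62914.0370/(8.314*330.9970)) = 8.6248e-06 1/s
k2/k1 = 8.6248e-06 / 2.1977e-06 = 3.9245


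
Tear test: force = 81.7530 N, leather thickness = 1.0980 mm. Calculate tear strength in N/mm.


Formula: Tear strength = force / thickness
Substituting: Tear strength = 81.7530 / 1.0980
Result: 74.4563 N/mm


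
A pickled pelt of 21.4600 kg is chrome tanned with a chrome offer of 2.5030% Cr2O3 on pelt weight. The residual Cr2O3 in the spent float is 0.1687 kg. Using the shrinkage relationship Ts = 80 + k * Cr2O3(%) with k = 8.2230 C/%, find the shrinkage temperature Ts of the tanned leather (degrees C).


Offered = pelt * offer_pct / 100 = 21.4600 * 2.5030 / 100 = 0.5371 kg
Uptake = offered - residual = 0.5371 - 0.1687 = 0.3684 kg
Cr2O3% on pelt = uptake / pelt * 100 = 0.3684 / 21.4600 * 100 = 1.7169 %
Ts = 80 + k * Cr2O3% = 80 + 8.2230 * 1.7169 = 94.1180 C


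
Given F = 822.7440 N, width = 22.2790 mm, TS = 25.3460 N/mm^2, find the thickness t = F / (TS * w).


Formula: t = F / (TS * w)
Substituting: t = 822.7440 / (25.3460 * 22.2790)
Result: 1.4570 mm


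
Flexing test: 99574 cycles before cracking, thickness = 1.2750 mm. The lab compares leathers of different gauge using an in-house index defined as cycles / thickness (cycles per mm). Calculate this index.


Formula: Index = cycles / thickness
Substituting: Index = 99574 / 1.2750
Result: 78097.2549 cycles/mm


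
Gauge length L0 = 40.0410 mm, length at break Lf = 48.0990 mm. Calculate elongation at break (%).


Formula: Elongation = (Lf - L0) / L0 * 100
Substituting: Elongation = (48.0990 - 40.0410) / 40.0410 * 100
Result: 20.1244 %


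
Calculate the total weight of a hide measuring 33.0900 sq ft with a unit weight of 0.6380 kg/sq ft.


Formula: Weight = area * weight_per_sqft
Substituting: Weight = 33.0900 * 0.6380
Result: 21.1114 kg


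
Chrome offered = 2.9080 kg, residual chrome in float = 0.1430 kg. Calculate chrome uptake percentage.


Formula: Uptake = (offered - residual) / offered * 100
Substituting: Uptake = (2.9080 - 0.1430) / 2.9080 * 100
Result: 95.0825 %


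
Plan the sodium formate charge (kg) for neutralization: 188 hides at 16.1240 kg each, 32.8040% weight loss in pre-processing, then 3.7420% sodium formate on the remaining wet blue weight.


Total_raw = N * avg_wt = 188 * 16.1240 = 3031.3120 kg
Substrate = Total_raw * (1 - loss/100) = 3031.3120 * (1 - 32.8040/100) = 2036.9204 kg
Neutralizer = Substrate * pct / 100 = 2036.9204 * 3.7420 / 100 = 76.2216 kg


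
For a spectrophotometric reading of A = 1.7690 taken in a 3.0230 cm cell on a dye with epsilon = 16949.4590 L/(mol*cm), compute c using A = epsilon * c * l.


Formula: c = A / (epsilon * l)
Substituting: c = 1.7690 / (16949.4590 * 3.0230)
Result: 3.4525e-05 mol/L


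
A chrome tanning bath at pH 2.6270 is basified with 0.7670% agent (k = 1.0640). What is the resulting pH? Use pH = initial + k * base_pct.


Formula: pH_final = pH_initial + k * base_pct
Substituting: pH_final = 2.6270 + 1.0640 * 0.7670
Result: 3.4431


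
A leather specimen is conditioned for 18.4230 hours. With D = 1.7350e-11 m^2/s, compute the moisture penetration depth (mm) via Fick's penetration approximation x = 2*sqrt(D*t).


t = 18.4230 hr * 3600 = 66322.8000 s
D * t = 1.7350e-11 * 66322.8000 = 1.1507e-06
x = 2 * sqrt(D*t) = 2 * sqrt(1.1507e-06) = 0.00214541 m = 2.1454 mm


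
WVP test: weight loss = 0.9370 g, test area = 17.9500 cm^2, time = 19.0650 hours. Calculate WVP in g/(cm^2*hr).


Formula: WVP = loss / (area * time)
Substituting: WVP = 0.9370 / (17.9500 * 19.0650)
Result: 0.00273803 g/(cm^2*hr)


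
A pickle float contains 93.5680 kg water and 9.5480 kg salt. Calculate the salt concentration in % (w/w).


Formula: Conc = salt / (water + salt) * 100
Substituting: Conc = 9.5480 / (93.5680 + 9.5480) * 100
Result: 9.2595 %


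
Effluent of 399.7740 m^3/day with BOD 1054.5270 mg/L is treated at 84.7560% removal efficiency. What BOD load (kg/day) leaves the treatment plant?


Load_in = volume * conc / 1000 = 399.7740 * 1054.5270 / 1000 = 421.5725 kg/day
Removed = Load_in * eff / 100 = 421.5725 * 84.7560 / 100 = 357.3080 kg/day
Load_out = Load_in - Removed = 421.5725 - 357.3080 = 64.2645 kg/day


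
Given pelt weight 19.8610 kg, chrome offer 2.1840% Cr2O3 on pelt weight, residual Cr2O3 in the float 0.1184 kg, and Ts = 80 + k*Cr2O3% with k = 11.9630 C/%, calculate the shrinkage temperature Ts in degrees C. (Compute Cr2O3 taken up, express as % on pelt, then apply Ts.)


Offered = pelt * offer_pct / 100 = 19.8610 * 2.1840 / 100 = 0.4338 kg
Uptake = offered - residual = 0.4338 - 0.1184 = 0.3154 kg
Cr2O3% on pelt = uptake / pelt * 100 = 0.3154 / 19.8610 * 100 = 1.5879 %
Ts = 80 + k * Cr2O3% = 80 + 11.9630 * 1.5879 = 98.9955 C


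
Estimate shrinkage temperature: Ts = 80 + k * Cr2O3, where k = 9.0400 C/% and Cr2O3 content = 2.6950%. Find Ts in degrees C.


Formula: Ts = 80 + k * Cr2O3
Substituting: Ts = 80 + 9.0400 * 2.6950
Result: 104.3628 C


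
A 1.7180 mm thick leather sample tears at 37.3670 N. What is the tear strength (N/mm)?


Formula: Tear strength = force / thickness
Substituting: Tear strength = 37.3670 / 1.7180
Result: 21.7503 N/mm


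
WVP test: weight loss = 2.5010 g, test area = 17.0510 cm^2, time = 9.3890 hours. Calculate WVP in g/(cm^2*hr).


Formula: WVP = loss / (area * time)
Substituting: WVP = 2.5010 / (17.0510 * 9.3890)
Result: 0.0156223 g/(cm^2*hr)


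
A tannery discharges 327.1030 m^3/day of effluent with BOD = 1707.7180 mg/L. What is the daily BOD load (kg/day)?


Formula: BOD_load = volume * conc / 1000
Substituting: BOD_load = 327.1030 * 1707.7180 / 1000
Result: 558.5997 kg/day


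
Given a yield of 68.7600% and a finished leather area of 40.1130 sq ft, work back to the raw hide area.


Formula: raw = finished * 100 / yield
Substituting: raw = 40.1130 * 100 / 68.7600
Result: 58.3377 sq ft


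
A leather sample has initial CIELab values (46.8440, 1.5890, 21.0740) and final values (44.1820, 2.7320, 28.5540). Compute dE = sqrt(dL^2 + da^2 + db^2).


dL = -2.6620, da = 1.1430, db = 7.4800
dE = sqrt((-2.6620)^2 + 1.1430^2 + 7.4800^2) = 8.0214


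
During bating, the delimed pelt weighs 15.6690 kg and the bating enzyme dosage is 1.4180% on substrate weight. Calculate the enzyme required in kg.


Formula: Enzyme = substrate * pct / 100
Substituting: Enzyme = 15.6690 * 1.4180 / 100
Result: 0.2222 kg


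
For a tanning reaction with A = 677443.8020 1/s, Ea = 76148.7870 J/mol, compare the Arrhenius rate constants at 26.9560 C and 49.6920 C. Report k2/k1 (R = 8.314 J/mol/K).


T1 = 26.9560 + 273.15 = 300.1060 K; T2 = 49.6920 + 273.15 = 322.8420 K
k1 = A * exp(-Ea/(R*T1)) = 677443.8020 * exp(-76148.7870/(8.314*300.1060)) = 3.7705e-08 1/s
k2 = A * exp(-Ea/(R*T2)) = 677443.8020 * exp(-76148.7870/(8.314*322.8420)) = 3.2347e-07 1/s
k2/k1 = 3.2347e-07 / 3.7705e-08 = 8.5791


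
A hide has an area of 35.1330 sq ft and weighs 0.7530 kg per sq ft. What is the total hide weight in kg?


Formula: Weight = area * weight_per_sqft
Substituting: Weight = 35.1330 * 0.7530
Result: 26.4551 kg


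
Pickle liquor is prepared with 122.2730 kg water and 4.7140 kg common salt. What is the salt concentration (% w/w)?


Formula: Conc = salt / (water + salt) * 100
Substituting: Conc = 4.7140 / (122.2730 + 4.7140) * 100
Result: 3.7122 %


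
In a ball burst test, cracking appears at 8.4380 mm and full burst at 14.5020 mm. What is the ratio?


Formula: Ratio = crack / burst
Substituting: Ratio = 8.4380 / 14.5020
Result: 0.5819


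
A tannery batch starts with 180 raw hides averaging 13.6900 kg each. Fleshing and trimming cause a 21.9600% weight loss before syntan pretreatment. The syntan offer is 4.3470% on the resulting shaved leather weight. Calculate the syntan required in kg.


Total_raw = N * avg_wt = 180 * 13.6900 = 2464.2000 kg
Substrate = Total_raw * (1 - loss/100) = 2464.2000 * (1 - 21.9600/100) = 1923.0617 kg
Syntan = Substrate * pct / 100 = 1923.0617 * 4.3470 / 100 = 83.5955 kg


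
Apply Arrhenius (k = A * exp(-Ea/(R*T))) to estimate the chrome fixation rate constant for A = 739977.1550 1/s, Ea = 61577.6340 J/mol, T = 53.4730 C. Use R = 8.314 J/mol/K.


T_K = T_C + 273.15 = 53.4730 + 273.15 = 326.6230 K
exponent = -Ea / (R * T_K) = -61577.6340 / (8.314 * 326.6230) = -22.6760
k = A * exp(exponent) = 739977.1550 * exp(-22.6760) = 1.0499e-04 1/s


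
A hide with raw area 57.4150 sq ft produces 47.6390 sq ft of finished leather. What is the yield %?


Formula: Yield = finished / raw * 100
Substituting: Yield = 47.6390 / 57.4150 * 100
Result: 82.9731 %


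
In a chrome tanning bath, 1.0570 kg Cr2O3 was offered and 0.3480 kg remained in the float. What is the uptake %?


Formula: Uptake = (offered - residual) / offered * 100
Substituting: Uptake = (1.0570 - 0.3480) / 1.0570 * 100
Result: 67.0766 %


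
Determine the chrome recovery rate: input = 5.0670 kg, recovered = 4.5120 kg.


Formula: Recovery = recovered / input * 100
Substituting: Recovery = 4.5120 / 5.0670 * 100
Result: 89.0468 %


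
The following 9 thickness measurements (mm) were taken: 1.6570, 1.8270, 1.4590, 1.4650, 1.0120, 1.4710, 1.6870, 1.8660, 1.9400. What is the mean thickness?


Formula: Average = sum / n
Substituting: Average = 14.3840 / 9
Result: 1.5982 mm


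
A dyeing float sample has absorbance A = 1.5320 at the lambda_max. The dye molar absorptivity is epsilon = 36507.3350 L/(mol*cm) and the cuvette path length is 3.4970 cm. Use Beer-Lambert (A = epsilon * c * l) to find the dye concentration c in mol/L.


Formula: c = A / (epsilon * l)
Substituting: c = 1.5320 / (36507.3350 * 3.4970)
Result: 1.2000e-05 mol/L


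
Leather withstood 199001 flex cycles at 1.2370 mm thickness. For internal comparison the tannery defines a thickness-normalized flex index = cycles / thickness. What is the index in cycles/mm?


Formula: Index = cycles / thickness
Substituting: Index = 199001 / 1.2370
Result: 160873.8884 cycles/mm


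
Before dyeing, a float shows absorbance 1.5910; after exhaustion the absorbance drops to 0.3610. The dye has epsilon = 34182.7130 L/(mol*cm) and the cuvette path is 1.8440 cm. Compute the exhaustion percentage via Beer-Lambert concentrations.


c_initial = A_i / (epsilon * l) = 1.5910 / (34182.7130 * 1.8440) = 2.5241e-05 mol/L
c_final = A_f / (epsilon * l) = 0.3610 / (34182.7130 * 1.8440) = 5.7272e-06 mol/L
Exhaustion = (c_initial - c_final) / c_initial * 100 = (2.5241e-05 - 5.7272e-06) / 2.5241e-05 * 100 = 77.3099 %


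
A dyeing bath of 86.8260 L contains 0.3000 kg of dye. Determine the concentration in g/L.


Formula: Conc = dye_mass(kg) / volume(L) * 1000
Substituting: Conc = 0.3000 / 86.8260 * 1000
Result: 3.4552 g/L


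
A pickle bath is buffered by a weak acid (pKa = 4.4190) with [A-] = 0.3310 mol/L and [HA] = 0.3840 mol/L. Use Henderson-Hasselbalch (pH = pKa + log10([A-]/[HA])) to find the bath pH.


ratio = [A-] / [HA] = 0.3310 / 0.3840 = 0.8620
log10(ratio) = -0.0645032
pH = pKa + log10(ratio) = 4.4190 - 0.0645032 = 4.3545


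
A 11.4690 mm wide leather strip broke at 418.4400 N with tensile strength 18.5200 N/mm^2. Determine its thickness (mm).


Formula: t = F / (TS * w)
Substituting: t = 418.4400 / (18.5200 * 11.4690)
Result: 1.9700 mm


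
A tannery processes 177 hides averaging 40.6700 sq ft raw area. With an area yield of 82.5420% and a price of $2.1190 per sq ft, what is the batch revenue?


Raw_total = N * avg_area = 177 * 40.6700 = 7198.5900 sq ft
Finished = Raw_total * yield / 100 = 7198.5900 * 82.5420 / 100 = 5941.8602 sq ft
Value = Finished * price = 5941.8602 * 2.1190 = 12590.8017 $


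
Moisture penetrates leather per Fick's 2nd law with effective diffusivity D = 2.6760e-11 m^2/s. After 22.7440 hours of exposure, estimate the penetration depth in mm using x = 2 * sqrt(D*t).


t = 22.7440 hr * 3600 = 81878.4000 s
D * t = 2.6760e-11 * 81878.4000 = 2.1911e-06
x = 2 * sqrt(D*t) = 2 * sqrt(2.1911e-06) = 0.00296045 m = 2.9604 mm


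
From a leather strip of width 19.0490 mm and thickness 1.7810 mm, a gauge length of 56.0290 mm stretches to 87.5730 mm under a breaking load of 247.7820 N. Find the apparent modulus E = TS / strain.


TS = F / (w * t) = 247.7820 / (19.0490 * 1.7810) = 7.3035 N/mm^2
strain = (Lf - L0) / L0 = (87.5730 - 56.0290) / 56.0290 = 0.5630
E = TS / strain = 7.3035 / 0.5630 = 12.9727 N/mm^2


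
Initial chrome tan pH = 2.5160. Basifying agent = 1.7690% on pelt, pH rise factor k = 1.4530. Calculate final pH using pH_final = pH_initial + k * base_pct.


Formula: pH_final = pH_initial + k * base_pct
Substituting: pH_final = 2.5160 + 1.4530 * 1.7690
Result: 5.0864


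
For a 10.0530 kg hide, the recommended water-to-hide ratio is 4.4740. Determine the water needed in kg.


Formula: Water = hide_weight * ratio
Substituting: Water = 10.0530 * 4.4740
Result: 44.9771 kg


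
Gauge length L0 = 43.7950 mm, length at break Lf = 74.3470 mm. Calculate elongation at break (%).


Formula: Elongation = (Lf - L0) / L0 * 100
Substituting: Elongation = (74.3470 - 43.7950) / 43.7950 * 100
Result: 69.7614 %


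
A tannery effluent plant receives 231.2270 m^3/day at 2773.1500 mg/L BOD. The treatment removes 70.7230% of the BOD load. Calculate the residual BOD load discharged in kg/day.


Load_in = volume * conc / 1000 = 231.2270 * 2773.1500 / 1000 = 641.2272 kg/day
Removed = Load_in * eff / 100 = 641.2272 * 70.7230 / 100 = 453.4951 kg/day
Load_out = Load_in - Removed = 641.2272 - 453.4951 = 187.7321 kg/day


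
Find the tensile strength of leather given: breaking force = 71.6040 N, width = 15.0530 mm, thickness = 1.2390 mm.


Formula: TS = force / (width * thickness)
Substituting: TS = 71.6040 / (15.0530 * 1.2390)
Result: 3.8392 N/mm^2


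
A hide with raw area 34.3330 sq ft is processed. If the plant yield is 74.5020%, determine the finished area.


Formula: finished = raw * yield / 100
Substituting: finished = 34.3330 * 74.5020 / 100
Result: 25.5788 sq ft


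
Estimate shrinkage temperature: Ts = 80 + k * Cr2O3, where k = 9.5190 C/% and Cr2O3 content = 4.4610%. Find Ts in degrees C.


Formula: Ts = 80 + k * Cr2O3
Substituting: Ts = 80 + 9.5190 * 4.4610
Result: 122.4643 C


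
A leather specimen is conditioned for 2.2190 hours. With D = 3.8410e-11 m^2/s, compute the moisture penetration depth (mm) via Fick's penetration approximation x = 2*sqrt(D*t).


t = 2.2190 hr * 3600 = 7988.4000 s
D * t = 3.8410e-11 * 7988.4000 = 3.0683e-07
x = 2 * sqrt(D*t) = 2 * sqrt(3.0683e-07) = 0.00110785 m = 1.1079 mm


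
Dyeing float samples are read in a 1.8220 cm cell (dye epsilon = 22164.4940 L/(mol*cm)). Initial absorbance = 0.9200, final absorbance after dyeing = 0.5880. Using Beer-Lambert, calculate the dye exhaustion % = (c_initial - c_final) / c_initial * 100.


c_initial = A_i / (epsilon * l) = 0.9200 / (22164.4940 * 1.8220) = 2.2781e-05 mol/L
c_final = A_f / (epsilon * l) = 0.5880 / (22164.4940 * 1.8220) = 1.4560e-05 mol/L
Exhaustion = (c_initial - c_final) / c_initial * 100 = (2.2781e-05 - 1.4560e-05) / 2.2781e-05 * 100 = 36.0870 %


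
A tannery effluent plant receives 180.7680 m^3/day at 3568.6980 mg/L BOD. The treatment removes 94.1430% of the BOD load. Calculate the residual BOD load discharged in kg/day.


Load_in = volume * conc / 1000 = 180.7680 * 3568.6980 / 1000 = 645.1064 kg/day
Removed = Load_in * eff / 100 = 645.1064 * 94.1430 / 100 = 607.3225 kg/day
Load_out = Load_in - Removed = 645.1064 - 607.3225 = 37.7839 kg/day


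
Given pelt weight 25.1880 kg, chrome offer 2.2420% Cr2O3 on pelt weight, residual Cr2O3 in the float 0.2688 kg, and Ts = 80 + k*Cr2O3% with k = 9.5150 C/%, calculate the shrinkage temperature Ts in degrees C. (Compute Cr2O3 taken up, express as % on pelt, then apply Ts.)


Offered = pelt * offer_pct / 100 = 25.1880 * 2.2420 / 100 = 0.5647 kg
Uptake = offered - residual = 0.5647 - 0.2688 = 0.2959 kg
Cr2O3% on pelt = uptake / pelt * 100 = 0.2959 / 25.1880 * 100 = 1.1748 %
Ts = 80 + k * Cr2O3% = 80 + 9.5150 * 1.1748 = 91.1785 C


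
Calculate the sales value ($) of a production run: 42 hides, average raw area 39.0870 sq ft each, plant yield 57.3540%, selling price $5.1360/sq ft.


Raw_total = N * avg_area = 42 * 39.0870 = 1641.6540 sq ft
Finished = Raw_total * yield / 100 = 1641.6540 * 57.3540 / 100 = 941.5542 sq ft
Value = Finished * price = 941.5542 * 5.1360 = 4835.8226 $


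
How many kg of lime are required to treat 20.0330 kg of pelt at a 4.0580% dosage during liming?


Formula: Lime = substrate * pct / 100
Substituting: Lime = 20.0330 * 4.0580 / 100
Result: 0.8129 kg


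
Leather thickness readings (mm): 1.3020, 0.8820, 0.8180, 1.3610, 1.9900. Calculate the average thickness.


Formula: Average = sum / n
Substituting: Average = 6.3530 / 5
Result: 1.2706 mm


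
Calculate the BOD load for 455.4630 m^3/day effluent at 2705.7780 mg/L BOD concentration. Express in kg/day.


Formula: BOD_load = volume * conc / 1000
Substituting: BOD_load = 455.4630 * 2705.7780 / 1000
Result: 1232.3818 kg/day


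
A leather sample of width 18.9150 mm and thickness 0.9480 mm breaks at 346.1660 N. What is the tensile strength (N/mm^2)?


Formula: TS = force / (width * thickness)
Substituting: TS = 346.1660 / (18.9150 * 0.9480)
Result: 19.3050 N/mm^2


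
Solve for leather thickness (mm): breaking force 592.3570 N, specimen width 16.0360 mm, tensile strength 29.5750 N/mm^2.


Formula: t = F / (TS * w)
Substituting: t = 592.3570 / (29.5750 * 16.0360)
Result: 1.2490 mm
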